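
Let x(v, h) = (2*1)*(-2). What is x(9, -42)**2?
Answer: 16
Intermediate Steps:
x(v, h) = -4 (x(v, h) = 2*(-2) = -4)
x(9, -42)**2 = (-4)**2 = 16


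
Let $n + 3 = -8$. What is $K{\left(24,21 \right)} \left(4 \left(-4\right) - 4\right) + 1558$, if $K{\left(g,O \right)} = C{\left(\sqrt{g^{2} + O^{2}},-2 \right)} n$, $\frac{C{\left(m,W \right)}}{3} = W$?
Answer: $238$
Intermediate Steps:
$C{\left(m,W \right)} = 3 W$
$n = -11$ ($n = -3 - 8 = -11$)
$K{\left(g,O \right)} = 66$ ($K{\left(g,O \right)} = 3 \left(-2\right) \left(-11\right) = \left(-6\right) \left(-11\right) = 66$)
$K{\left(24,21 \right)} \left(4 \left(-4\right) - 4\right) + 1558 = 66 \left(4 \left(-4\right) - 4\right) + 1558 = 66 \left(-16 - 4\right) + 1558 = 66 \left(-20\right) + 1558 = -1320 + 1558 = 238$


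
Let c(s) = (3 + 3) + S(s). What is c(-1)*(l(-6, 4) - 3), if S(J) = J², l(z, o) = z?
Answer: -63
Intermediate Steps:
c(s) = 6 + s² (c(s) = (3 + 3) + s² = 6 + s²)
c(-1)*(l(-6, 4) - 3) = (6 + (-1)²)*(-6 - 3) = (6 + 1)*(-9) = 7*(-9) = -63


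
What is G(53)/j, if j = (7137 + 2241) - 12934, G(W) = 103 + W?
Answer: -39/889 ≈ -0.043869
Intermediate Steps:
j = -3556 (j = 9378 - 12934 = -3556)
G(53)/j = (103 + 53)/(-3556) = 156*(-1/3556) = -39/889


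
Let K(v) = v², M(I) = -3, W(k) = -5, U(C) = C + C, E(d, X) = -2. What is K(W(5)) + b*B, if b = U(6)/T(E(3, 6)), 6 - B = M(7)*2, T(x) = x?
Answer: -47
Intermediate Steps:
U(C) = 2*C
B = 12 (B = 6 - (-3)*2 = 6 - 1*(-6) = 6 + 6 = 12)
b = -6 (b = (2*6)/(-2) = 12*(-½) = -6)
K(W(5)) + b*B = (-5)² - 6*12 = 25 - 72 = -47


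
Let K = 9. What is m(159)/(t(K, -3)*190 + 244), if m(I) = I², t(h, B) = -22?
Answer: -8427/1312 ≈ -6.4230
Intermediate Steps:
m(159)/(t(K, -3)*190 + 244) = 159²/(-22*190 + 244) = 25281/(-4180 + 244) = 25281/(-3936) = 25281*(-1/3936) = -8427/1312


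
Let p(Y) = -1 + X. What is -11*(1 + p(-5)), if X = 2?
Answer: -22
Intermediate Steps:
p(Y) = 1 (p(Y) = -1 + 2 = 1)
-11*(1 + p(-5)) = -11*(1 + 1) = -11*2 = -22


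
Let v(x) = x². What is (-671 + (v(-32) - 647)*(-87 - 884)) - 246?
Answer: -366984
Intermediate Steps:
(-671 + (v(-32) - 647)*(-87 - 884)) - 246 = (-671 + ((-32)² - 647)*(-87 - 884)) - 246 = (-671 + (1024 - 647)*(-971)) - 246 = (-671 + 377*(-971)) - 246 = (-671 - 366067) - 246 = -366738 - 246 = -366984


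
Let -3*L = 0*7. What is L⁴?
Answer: 0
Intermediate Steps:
L = 0 (L = -0*7 = -⅓*0 = 0)
L⁴ = 0⁴ = 0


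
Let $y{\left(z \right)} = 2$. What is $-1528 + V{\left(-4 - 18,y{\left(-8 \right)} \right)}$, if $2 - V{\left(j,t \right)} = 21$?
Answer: $-1547$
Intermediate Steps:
$V{\left(j,t \right)} = -19$ ($V{\left(j,t \right)} = 2 - 21 = -19$)
$-1528 + V{\left(-4 - 18,y{\left(-8 \right)} \right)} = -1528 - 19 = -1547$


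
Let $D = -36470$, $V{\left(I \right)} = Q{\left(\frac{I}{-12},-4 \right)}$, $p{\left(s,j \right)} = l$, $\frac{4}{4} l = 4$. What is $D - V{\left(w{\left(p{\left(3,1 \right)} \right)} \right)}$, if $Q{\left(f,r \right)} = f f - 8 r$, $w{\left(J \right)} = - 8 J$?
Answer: $- \frac{328582}{9} \approx -36509.0$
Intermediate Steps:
$l = 4$
$p{\left(s,j \right)} = 4$
$Q{\left(f,r \right)} = f^{2} - 8 r$
$V{\left(I \right)} = 32 + \frac{I^{2}}{144}$ ($V{\left(I \right)} = \left(\frac{I}{-12}\right)^{2} - -32 = \left(I \left(- \frac{1}{12}\right)\right)^{2} + 32 = \left(- \frac{I}{12}\right)^{2} + 32 = \frac{I^{2}}{144} + 32 = 32 + \frac{I^{2}}{144}$)
$D - V{\left(w{\left(p{\left(3,1 \right)} \right)} \right)} = -36470 - \left(32 + \frac{\left(\left(-8\right) 4\right)^{2}}{144}\right) = -36470 - \left(32 + \frac{\left(-32\right)^{2}}{144}\right) = -36470 - \left(32 + \frac{1}{144} \cdot 1024\right) = -36470 - \left(32 + \frac{64}{9}\right) = -36470 - \frac{352}{9} = - \frac{328582}{9}$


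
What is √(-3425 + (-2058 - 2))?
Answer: I*√5485 ≈ 74.061*I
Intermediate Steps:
√(-3425 + (-2058 - 2)) = √(-3425 - 2060) = √(-5485) = I*√5485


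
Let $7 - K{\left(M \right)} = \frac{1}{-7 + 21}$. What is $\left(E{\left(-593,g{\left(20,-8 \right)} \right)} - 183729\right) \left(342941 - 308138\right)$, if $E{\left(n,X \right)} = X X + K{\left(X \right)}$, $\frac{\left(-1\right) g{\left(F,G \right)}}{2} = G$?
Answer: $- \frac{89392375575}{14} \approx -6.3852 \cdot 10^{9}$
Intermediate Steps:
$K{\left(M \right)} = \frac{97}{14}$ ($K{\left(M \right)} = 7 - \frac{1}{-7 + 21} = 7 - \frac{1}{14} = \frac{97}{14}$)
$g{\left(F,G \right)} = - 2 G$
$E{\left(n,X \right)} = \frac{97}{14} + X^{2}$ ($E{\left(n,X \right)} = X X + \frac{97}{14} = X^{2} + \frac{97}{14} = \frac{97}{14} + X^{2}$)
$\left(E{\left(-593,g{\left(20,-8 \right)} \right)} - 183729\right) \left(342941 - 308138\right) = \left(\left(\frac{97}{14} + \left(\left(-2\right) \left(-8\right)\right)^{2}\right) - 183729\right) \left(342941 - 308138\right) = \left(\left(\frac{97}{14} + 16^{2}\right) - 183729\right) 34803 = \left(\left(\frac{97}{14} + 256\right) - 183729\right) 34803 = \left(\frac{3681}{14} - 183729\right) 34803 = \left(- \frac{2568525}{14}\right) 34803 = - \frac{89392375575}{14}$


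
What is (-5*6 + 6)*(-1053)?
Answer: 25272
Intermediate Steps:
(-5*6 + 6)*(-1053) = (-30 + 6)*(-1053) = -24*(-1053) = 25272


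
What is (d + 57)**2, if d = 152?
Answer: 43681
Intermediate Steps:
(d + 57)**2 = (152 + 57)**2 = 209**2 = 43681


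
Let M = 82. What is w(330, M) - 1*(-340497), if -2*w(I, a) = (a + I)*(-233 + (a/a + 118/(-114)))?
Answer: 22144627/57 ≈ 3.8850e+5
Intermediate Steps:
w(I, a) = 13283*I/114 + 13283*a/114 (w(I, a) = -(a + I)*(-233 + (a/a + 118/(-114)))/2 = -(I + a)*(-233 + (1 + 118*(-1/114)))/2 = -(I + a)*(-233 + (1 - 59/57))/2 = -(I + a)*(-233 - 2/57)/2 = -(I + a)*(-13283)/(2*57) = -(-13283*I/57 - 13283*a/57)/2 = 13283*I/114 + 13283*a/114)
w(330, M) - 1*(-340497) = ((13283/114)*330 + (13283/114)*82) - 1*(-340497) = (730565/19 + 544603/57) + 340497 = 2736298/57 + 340497 = 22144627/57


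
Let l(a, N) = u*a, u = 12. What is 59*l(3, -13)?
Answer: 2124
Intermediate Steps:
l(a, N) = 12*a
59*l(3, -13) = 59*(12*3) = 59*36 = 2124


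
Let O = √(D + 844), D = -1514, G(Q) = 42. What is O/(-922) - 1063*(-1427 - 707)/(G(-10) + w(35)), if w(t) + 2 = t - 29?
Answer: 1134221/23 - I*√670/922 ≈ 49314.0 - 0.028074*I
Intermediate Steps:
w(t) = -31 + t (w(t) = -2 + (t - 29) = -2 + (-29 + t) = -31 + t)
O = I*√670 (O = √(-1514 + 844) = √(-670) = I*√670 ≈ 25.884*I)
O/(-922) - 1063*(-1427 - 707)/(G(-10) + w(35)) = (I*√670)/(-922) - 1063*(-1427 - 707)/(42 + (-31 + 35)) = (I*√670)*(-1/922) - 1063*(-2134/(42 + 4)) = -I*√670/922 - 1063/(46*(-1/2134)) = -I*√670/922 - 1063/(-23/1067) = -I*√670/922 - 1063*(-1067/23) = -I*√670/922 + 1134221/23 = 1134221/23 - I*√670/922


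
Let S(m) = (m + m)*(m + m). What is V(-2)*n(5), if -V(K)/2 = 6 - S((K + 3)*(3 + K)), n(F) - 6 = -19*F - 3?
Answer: 368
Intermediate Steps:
S(m) = 4*m² (S(m) = (2*m)*(2*m) = 4*m²)
n(F) = 3 - 19*F (n(F) = 6 + (-19*F - 3) = 6 + (-3 - 19*F) = 3 - 19*F)
V(K) = -12 + 8*(3 + K)⁴ (V(K) = -2*(6 - 4*((K + 3)*(3 + K))²) = -2*(6 - 4*((3 + K)*(3 + K))²) = -2*(6 - 4*((3 + K)²)²) = -2*(6 - 4*(3 + K)⁴) = -12 + 8*(3 + K)⁴)
V(-2)*n(5) = (-12 + 8*(9 + (-2)² + 6*(-2))²)*(3 - 19*5) = (-12 + 8*(9 + 4 - 12)²)*(3 - 95) = (-12 + 8*1²)*(-92) = (-12 + 8*1)*(-92) = (-12 + 8)*(-92) = -4*(-92) = 368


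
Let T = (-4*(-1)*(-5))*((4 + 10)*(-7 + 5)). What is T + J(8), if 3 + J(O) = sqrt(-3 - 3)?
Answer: 557 + I*sqrt(6) ≈ 557.0 + 2.4495*I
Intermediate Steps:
J(O) = -3 + I*sqrt(6) (J(O) = -3 + sqrt(-3 - 3) = -3 + sqrt(-6) = -3 + I*sqrt(6))
T = 560 (T = (4*(-5))*(14*(-2)) = -20*(-28) = 560)
T + J(8) = 560 + (-3 + I*sqrt(6)) = 557 + I*sqrt(6)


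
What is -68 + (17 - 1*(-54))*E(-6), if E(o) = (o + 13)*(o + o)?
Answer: -6032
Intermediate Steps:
E(o) = 2*o*(13 + o) (E(o) = (13 + o)*(2*o) = 2*o*(13 + o))
-68 + (17 - 1*(-54))*E(-6) = -68 + (17 - 1*(-54))*(2*(-6)*(13 - 6)) = -68 + (17 + 54)*(2*(-6)*7) = -68 + 71*(-84) = -68 - 5964 = -6032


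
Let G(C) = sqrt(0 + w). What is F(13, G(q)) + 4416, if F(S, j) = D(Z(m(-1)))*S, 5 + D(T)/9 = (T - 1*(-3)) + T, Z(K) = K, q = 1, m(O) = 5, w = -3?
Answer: 5352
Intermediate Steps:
G(C) = I*sqrt(3) (G(C) = sqrt(0 - 3) = sqrt(-3) = I*sqrt(3))
D(T) = -18 + 18*T (D(T) = -45 + 9*((T - 1*(-3)) + T) = -45 + 9*((T + 3) + T) = -45 + 9*((3 + T) + T) = -45 + 9*(3 + 2*T) = -45 + (27 + 18*T) = -18 + 18*T)
F(S, j) = 72*S (F(S, j) = (-18 + 18*5)*S = (-18 + 90)*S = 72*S)
F(13, G(q)) + 4416 = 72*13 + 4416 = 936 + 4416 = 5352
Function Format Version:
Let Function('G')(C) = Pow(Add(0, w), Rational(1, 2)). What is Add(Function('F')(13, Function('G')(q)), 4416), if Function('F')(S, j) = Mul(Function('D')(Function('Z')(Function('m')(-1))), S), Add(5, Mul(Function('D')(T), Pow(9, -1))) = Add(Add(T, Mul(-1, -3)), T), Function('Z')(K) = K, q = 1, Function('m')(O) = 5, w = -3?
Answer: 5352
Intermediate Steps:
Function('G')(C) = Mul(I, Pow(3, Rational(1, 2))) (Function('G')(C) = Pow(Add(0, -3), Rational(1, 2)) = Pow(-3, Rational(1, 2)) = Mul(I, Pow(3, Rational(1, 2))))
Function('D')(T) = Add(-18, Mul(18, T)) (Function('D')(T) = Add(-45, Mul(9, Add(Add(T, Mul(-1, -3)), T))) = Add(-45, Mul(9, Add(Add(T, 3), T))) = Add(-45, Mul(9, Add(Add(3, T), T))) = Add(-45, Mul(9, Add(3, Mul(2, T)))) = Add(-45, Add(27, Mul(18, T))) = Add(-18, Mul(18, T)))
Function('F')(S, j) = Mul(72, S) (Function('F')(S, j) = Mul(Add(-18, Mul(18, 5)), S) = Mul(Add(-18, 90), S) = Mul(72, S))
Add(Function('F')(13, Function('G')(q)), 4416) = Add(Mul(72, 13), 4416) = Add(936, 4416) = 5352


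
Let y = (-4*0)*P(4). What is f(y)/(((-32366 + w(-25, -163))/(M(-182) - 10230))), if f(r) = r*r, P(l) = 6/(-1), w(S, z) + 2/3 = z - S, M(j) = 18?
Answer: 0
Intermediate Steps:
w(S, z) = -2/3 + z - S (w(S, z) = -2/3 + (z - S) = -2/3 + z - S)
P(l) = -6 (P(l) = 6*(-1) = -6)
y = 0 (y = -4*0*(-6) = 0*(-6) = 0)
f(r) = r**2
f(y)/(((-32366 + w(-25, -163))/(M(-182) - 10230))) = 0**2/(((-32366 + (-2/3 - 163 - 1*(-25)))/(18 - 10230))) = 0/(((-32366 + (-2/3 - 163 + 25))/(-10212))) = 0/(((-32366 - 416/3)*(-1/10212))) = 0/((-97514/3*(-1/10212))) = 0/(48757/15318) = 0*(15318/48757) = 0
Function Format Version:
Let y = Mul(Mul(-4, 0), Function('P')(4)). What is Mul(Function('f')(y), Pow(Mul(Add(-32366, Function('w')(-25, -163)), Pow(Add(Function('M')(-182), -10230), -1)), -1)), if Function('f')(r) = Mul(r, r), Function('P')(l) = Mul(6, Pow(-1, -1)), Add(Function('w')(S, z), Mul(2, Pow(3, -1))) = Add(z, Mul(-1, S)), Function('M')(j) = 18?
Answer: 0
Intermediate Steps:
Function('w')(S, z) = Add(Rational(-2, 3), z, Mul(-1, S)) (Function('w')(S, z) = Add(Rational(-2, 3), Add(z, Mul(-1, S))) = Add(Rational(-2, 3), z, Mul(-1, S)))
Function('P')(l) = -6 (Function('P')(l) = Mul(6, -1) = -6)
y = 0 (y = Mul(Mul(-4, 0), -6) = Mul(0, -6) = 0)
Function('f')(r) = Pow(r, 2)
Mul(Function('f')(y), Pow(Mul(Add(-32366, Function('w')(-25, -163)), Pow(Add(Function('M')(-182), -10230), -1)), -1)) = Mul(Pow(0, 2), Pow(Mul(Add(-32366, Add(Rational(-2, 3), -163, Mul(-1, -25))), Pow(Add(18, -10230), -1)), -1)) = Mul(0, Pow(Mul(Add(-32366, Add(Rational(-2, 3), -163, 25)), Pow(-10212, -1)), -1)) = Mul(0, Pow(Mul(Add(-32366, Rational(-416, 3)), Rational(-1, 10212)), -1)) = Mul(0, Pow(Mul(Rational(-97514, 3), Rational(-1, 10212)), -1)) = Mul(0, Pow(Rational(48757, 15318), -1)) = Mul(0, Rational(15318, 48757)) = 0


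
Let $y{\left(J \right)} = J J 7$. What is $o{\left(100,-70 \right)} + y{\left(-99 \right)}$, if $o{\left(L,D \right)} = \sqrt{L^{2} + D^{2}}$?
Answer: $68607 + 10 \sqrt{149} \approx 68729.0$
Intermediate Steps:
$y{\left(J \right)} = 7 J^{2}$ ($y{\left(J \right)} = J^{2} \cdot 7 = 7 J^{2}$)
$o{\left(L,D \right)} = \sqrt{D^{2} + L^{2}}$
$o{\left(100,-70 \right)} + y{\left(-99 \right)} = \sqrt{\left(-70\right)^{2} + 100^{2}} + 7 \left(-99\right)^{2} = \sqrt{4900 + 10000} + 7 \cdot 9801 = \sqrt{14900} + 68607 = 10 \sqrt{149} + 68607 = 68607 + 10 \sqrt{149}$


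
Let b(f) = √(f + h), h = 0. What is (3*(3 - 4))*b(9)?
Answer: -9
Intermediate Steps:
b(f) = √f (b(f) = √(f + 0) = √f)
(3*(3 - 4))*b(9) = (3*(3 - 4))*√9 = (3*(-1))*3 = -3*3 = -9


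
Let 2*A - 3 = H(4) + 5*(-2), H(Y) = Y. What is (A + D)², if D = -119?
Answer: 58081/4 ≈ 14520.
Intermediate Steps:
A = -3/2 (A = 3/2 + (4 + 5*(-2))/2 = 3/2 + (4 - 10)/2 = 3/2 + (½)*(-6) = 3/2 - 3 = -3/2 ≈ -1.5000)
(A + D)² = (-3/2 - 119)² = (-241/2)² = 58081/4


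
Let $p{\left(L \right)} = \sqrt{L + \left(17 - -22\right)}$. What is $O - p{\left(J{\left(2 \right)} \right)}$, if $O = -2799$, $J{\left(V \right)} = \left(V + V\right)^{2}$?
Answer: $-2799 - \sqrt{55} \approx -2806.4$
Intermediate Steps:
$J{\left(V \right)} = 4 V^{2}$ ($J{\left(V \right)} = \left(2 V\right)^{2} = 4 V^{2}$)
$p{\left(L \right)} = \sqrt{39 + L}$ ($p{\left(L \right)} = \sqrt{L + \left(17 + 22\right)} = \sqrt{L + 39} = \sqrt{39 + L}$)
$O - p{\left(J{\left(2 \right)} \right)} = -2799 - \sqrt{39 + 4 \cdot 2^{2}} = -2799 - \sqrt{39 + 4 \cdot 4} = -2799 - \sqrt{39 + 16} = -2799 - \sqrt{55}$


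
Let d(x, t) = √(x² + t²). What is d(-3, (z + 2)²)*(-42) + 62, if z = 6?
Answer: 62 - 42*√4105 ≈ -2629.0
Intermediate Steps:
d(x, t) = √(t² + x²)
d(-3, (z + 2)²)*(-42) + 62 = √(((6 + 2)²)² + (-3)²)*(-42) + 62 = √((8²)² + 9)*(-42) + 62 = √(64² + 9)*(-42) + 62 = √(4096 + 9)*(-42) + 62 = √4105*(-42) + 62 = -42*√4105 + 62 = 62 - 42*√4105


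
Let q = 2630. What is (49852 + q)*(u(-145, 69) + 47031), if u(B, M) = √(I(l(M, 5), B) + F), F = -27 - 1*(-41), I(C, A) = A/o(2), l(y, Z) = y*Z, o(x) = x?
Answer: 2468280942 + 78723*I*√26 ≈ 2.4683e+9 + 4.0141e+5*I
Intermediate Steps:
l(y, Z) = Z*y
I(C, A) = A/2
F = 14 (F = -27 + 41 = 14)
u(B, M) = √(14 + B/2) (u(B, M) = √(B/2 + 14) = √(14 + B/2))
(49852 + q)*(u(-145, 69) + 47031) = (49852 + 2630)*(√(56 + 2*(-145))/2 + 47031) = 52482*(√(56 - 290)/2 + 47031) = 52482*(√(-234)/2 + 47031) = 52482*((3*I*√26)/2 + 47031) = 52482*(3*I*√26/2 + 47031) = 52482*(47031 + 3*I*√26/2) = 2468280942 + 78723*I*√26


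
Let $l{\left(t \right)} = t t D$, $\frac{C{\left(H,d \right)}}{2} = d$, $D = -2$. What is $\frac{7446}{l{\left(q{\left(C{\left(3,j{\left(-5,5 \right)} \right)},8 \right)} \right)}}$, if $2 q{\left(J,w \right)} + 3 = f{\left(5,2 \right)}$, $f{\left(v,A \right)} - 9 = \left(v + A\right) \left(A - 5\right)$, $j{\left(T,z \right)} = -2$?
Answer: $- \frac{4964}{75} \approx -66.187$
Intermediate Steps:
$f{\left(v,A \right)} = 9 + \left(-5 + A\right) \left(A + v\right)$ ($f{\left(v,A \right)} = 9 + \left(v + A\right) \left(A - 5\right) = 9 + \left(A + v\right) \left(-5 + A\right) = 9 + \left(-5 + A\right) \left(A + v\right)$)
$C{\left(H,d \right)} = 2 d$
$q{\left(J,w \right)} = - \frac{15}{2}$ ($q{\left(J,w \right)} = - \frac{3}{2} + \frac{9 + 2^{2} - 10 - 25 + 2 \cdot 5}{2} = - \frac{3}{2} + \frac{9 + 4 - 10 - 25 + 10}{2} = - \frac{3}{2} + \frac{1}{2} \left(-12\right) = - \frac{3}{2} - 6 = - \frac{15}{2}$)
$l{\left(t \right)} = - 2 t^{2}$ ($l{\left(t \right)} = t t \left(-2\right) = t^{2} \left(-2\right) = - 2 t^{2}$)
$\frac{7446}{l{\left(q{\left(C{\left(3,j{\left(-5,5 \right)} \right)},8 \right)} \right)}} = \frac{7446}{\left(-2\right) \left(- \frac{15}{2}\right)^{2}} = \frac{7446}{\left(-2\right) \frac{225}{4}} = \frac{7446}{- \frac{225}{2}} = 7446 \left(- \frac{2}{225}\right) = - \frac{4964}{75}$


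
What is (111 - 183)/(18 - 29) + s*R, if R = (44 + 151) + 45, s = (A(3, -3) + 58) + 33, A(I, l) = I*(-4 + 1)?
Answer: 216552/11 ≈ 19687.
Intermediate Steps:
A(I, l) = -3*I (A(I, l) = I*(-3) = -3*I)
s = 82 (s = (-3*3 + 58) + 33 = (-9 + 58) + 33 = 49 + 33 = 82)
R = 240 (R = 195 + 45 = 240)
(111 - 183)/(18 - 29) + s*R = (111 - 183)/(18 - 29) + 82*240 = -72/(-11) + 19680 = -72*(-1/11) + 19680 = 72/11 + 19680 = 216552/11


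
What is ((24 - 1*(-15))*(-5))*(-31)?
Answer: 6045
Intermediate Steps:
((24 - 1*(-15))*(-5))*(-31) = ((24 + 15)*(-5))*(-31) = (39*(-5))*(-31) = -195*(-31) = 6045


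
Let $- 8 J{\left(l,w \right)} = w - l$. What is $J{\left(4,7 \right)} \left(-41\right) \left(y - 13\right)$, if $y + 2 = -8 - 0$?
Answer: $- \frac{2829}{8} \approx -353.63$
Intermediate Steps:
$y = -10$ ($y = -2 - 8 = -10$)
$J{\left(l,w \right)} = - \frac{w}{8} + \frac{l}{8}$ ($J{\left(l,w \right)} = - \frac{w - l}{8} = - \frac{w}{8} + \frac{l}{8}$)
$J{\left(4,7 \right)} \left(-41\right) \left(y - 13\right) = \left(\left(- \frac{1}{8}\right) 7 + \frac{1}{8} \cdot 4\right) \left(-41\right) \left(-10 - 13\right) = \left(- \frac{7}{8} + \frac{1}{2}\right) \left(-41\right) \left(-10 - 13\right) = \left(- \frac{3}{8}\right) \left(-41\right) \left(-23\right) = \frac{123}{8} \left(-23\right) = - \frac{2829}{8}$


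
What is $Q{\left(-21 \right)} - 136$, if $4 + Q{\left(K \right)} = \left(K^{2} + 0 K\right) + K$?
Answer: $280$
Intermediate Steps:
$Q{\left(K \right)} = -4 + K + K^{2}$ ($Q{\left(K \right)} = -4 + \left(\left(K^{2} + 0 K\right) + K\right) = -4 + \left(\left(K^{2} + 0\right) + K\right) = -4 + \left(K^{2} + K\right) = -4 + \left(K + K^{2}\right) = -4 + K + K^{2}$)
$Q{\left(-21 \right)} - 136 = \left(-4 - 21 + \left(-21\right)^{2}\right) - 136 = \left(-4 - 21 + 441\right) - 136 = 416 - 136 = 280$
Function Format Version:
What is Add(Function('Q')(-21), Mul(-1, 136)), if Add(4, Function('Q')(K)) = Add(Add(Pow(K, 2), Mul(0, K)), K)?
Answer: 280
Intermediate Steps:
Function('Q')(K) = Add(-4, K, Pow(K, 2)) (Function('Q')(K) = Add(-4, Add(Add(Pow(K, 2), Mul(0, K)), K)) = Add(-4, Add(Add(Pow(K, 2), 0), K)) = Add(-4, Add(Pow(K, 2), K)) = Add(-4, Add(K, Pow(K, 2))) = Add(-4, K, Pow(K, 2)))
Add(Function('Q')(-21), Mul(-1, 136)) = Add(Add(-4, -21, Pow(-21, 2)), Mul(-1, 136)) = Add(Add(-4, -21, 441), -136) = Add(416, -136) = 280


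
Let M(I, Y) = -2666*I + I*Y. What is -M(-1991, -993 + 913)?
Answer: -5467286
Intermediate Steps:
-M(-1991, -993 + 913) = -(-1991)*(-2666 + (-993 + 913)) = -(-1991)*(-2666 - 80) = -(-1991)*(-2746) = -1*5467286 = -5467286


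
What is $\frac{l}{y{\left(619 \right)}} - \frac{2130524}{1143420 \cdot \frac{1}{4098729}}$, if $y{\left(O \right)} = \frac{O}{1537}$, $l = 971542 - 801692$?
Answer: $- \frac{425573339637877}{58981415} \approx -7.2154 \cdot 10^{6}$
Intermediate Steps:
$l = 169850$
$y{\left(O \right)} = \frac{O}{1537}$ ($y{\left(O \right)} = O \frac{1}{1537} = \frac{O}{1537}$)
$\frac{l}{y{\left(619 \right)}} - \frac{2130524}{1143420 \cdot \frac{1}{4098729}} = \frac{169850}{\frac{1}{1537} \cdot 619} - \frac{2130524}{1143420 \cdot \frac{1}{4098729}} = \frac{169850}{\frac{619}{1537}} - \frac{2130524}{1143420 \cdot \frac{1}{4098729}} = 169850 \cdot \frac{1537}{619} - \frac{2130524}{\frac{381140}{1366243}} = \frac{261059450}{619} - \frac{727703375333}{95285} = - \frac{425573339637877}{58981415}$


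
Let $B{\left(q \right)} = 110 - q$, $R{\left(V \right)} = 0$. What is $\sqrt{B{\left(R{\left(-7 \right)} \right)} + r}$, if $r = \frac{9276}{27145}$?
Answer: $\frac{\sqrt{81305409770}}{27145} \approx 10.504$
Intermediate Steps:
$r = \frac{9276}{27145}$ ($r = 9276 \cdot \frac{1}{27145} = \frac{9276}{27145} \approx 0.34172$)
$\sqrt{B{\left(R{\left(-7 \right)} \right)} + r} = \sqrt{\left(110 - 0\right) + \frac{9276}{27145}} = \sqrt{\left(110 + 0\right) + \frac{9276}{27145}} = \sqrt{110 + \frac{9276}{27145}} = \sqrt{\frac{2995226}{27145}} = \frac{\sqrt{81305409770}}{27145}$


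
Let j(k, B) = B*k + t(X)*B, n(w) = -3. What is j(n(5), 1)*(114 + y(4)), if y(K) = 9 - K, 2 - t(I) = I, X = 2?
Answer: -357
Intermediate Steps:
t(I) = 2 - I
j(k, B) = B*k (j(k, B) = B*k + (2 - 1*2)*B = B*k + (2 - 2)*B = B*k + 0*B = B*k + 0 = B*k)
j(n(5), 1)*(114 + y(4)) = (1*(-3))*(114 + (9 - 1*4)) = -3*(114 + (9 - 4)) = -3*(114 + 5) = -3*119 = -357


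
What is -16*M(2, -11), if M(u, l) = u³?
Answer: -128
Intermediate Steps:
-16*M(2, -11) = -16*2³ = -16*8 = -128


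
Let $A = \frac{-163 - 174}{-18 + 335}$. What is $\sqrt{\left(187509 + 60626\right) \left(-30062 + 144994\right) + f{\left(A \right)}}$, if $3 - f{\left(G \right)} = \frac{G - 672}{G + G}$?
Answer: $\frac{\sqrt{12955338931739834}}{674} \approx 1.6887 \cdot 10^{5}$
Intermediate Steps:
$A = - \frac{337}{317} \approx -1.0631$
$f{\left(G \right)} = 3 - \frac{-672 + G}{2 G}$ ($f{\left(G \right)} = 3 - \frac{G - 672}{G + G} = 3 - \frac{-672 + G}{2 G}$)
$\sqrt{\left(187509 + 60626\right) \left(-30062 + 144994\right) + f{\left(A \right)}} = \sqrt{\left(187509 + 60626\right) \left(-30062 + 144994\right) + \left(\frac{5}{2} + \frac{336}{- \frac{337}{317}}\right)} = \sqrt{248135 \cdot 114932 + \left(\frac{5}{2} + 336 \left(- \frac{317}{337}\right)\right)} = \sqrt{28518651820 + \left(\frac{5}{2} - \frac{106512}{337}\right)} = \sqrt{28518651820 - \frac{211339}{674}} = \sqrt{\frac{19221571115341}{674}} = \frac{\sqrt{12955338931739834}}{674}$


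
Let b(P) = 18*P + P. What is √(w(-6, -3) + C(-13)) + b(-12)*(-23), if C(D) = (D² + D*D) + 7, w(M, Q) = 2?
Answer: 5244 + √347 ≈ 5262.6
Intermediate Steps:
b(P) = 19*P
C(D) = 7 + 2*D² (C(D) = (D² + D²) + 7 = 2*D² + 7 = 7 + 2*D²)
√(w(-6, -3) + C(-13)) + b(-12)*(-23) = √(2 + (7 + 2*(-13)²)) + (19*(-12))*(-23) = √(2 + (7 + 2*169)) - 228*(-23) = √(2 + (7 + 338)) + 5244 = √(2 + 345) + 5244 = √347 + 5244 = 5244 + √347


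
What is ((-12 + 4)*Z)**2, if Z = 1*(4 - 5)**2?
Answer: 64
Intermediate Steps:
Z = 1 (Z = 1*(-1)**2 = 1*1 = 1)
((-12 + 4)*Z)**2 = ((-12 + 4)*1)**2 = (-8*1)**2 = (-8)**2 = 64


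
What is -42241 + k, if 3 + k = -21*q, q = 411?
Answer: -50875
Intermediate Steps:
k = -8634 (k = -3 - 21*411 = -3 - 8631 = -8634)
-42241 + k = -42241 - 8634 = -50875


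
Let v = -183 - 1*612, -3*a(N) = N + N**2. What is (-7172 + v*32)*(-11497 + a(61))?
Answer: 1248159076/3 ≈ 4.1605e+8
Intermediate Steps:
a(N) = -N/3 - N**2/3 (a(N) = -(N + N**2)/3 = -N/3 - N**2/3)
v = -795 (v = -183 - 612 = -795)
(-7172 + v*32)*(-11497 + a(61)) = (-7172 - 795*32)*(-11497 - 1/3*61*(1 + 61)) = (-7172 - 25440)*(-11497 - 1/3*61*62) = -32612*(-11497 - 3782/3) = -32612*(-38273/3) = 1248159076/3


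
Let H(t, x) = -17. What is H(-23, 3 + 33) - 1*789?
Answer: -806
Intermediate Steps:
H(-23, 3 + 33) - 1*789 = -17 - 1*789 = -17 - 789 = -806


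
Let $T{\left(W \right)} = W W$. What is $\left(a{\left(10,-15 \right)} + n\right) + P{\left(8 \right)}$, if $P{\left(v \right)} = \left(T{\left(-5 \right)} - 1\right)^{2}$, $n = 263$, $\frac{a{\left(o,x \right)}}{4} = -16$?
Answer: $775$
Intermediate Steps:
$T{\left(W \right)} = W^{2}$
$a{\left(o,x \right)} = -64$ ($a{\left(o,x \right)} = 4 \left(-16\right) = -64$)
$P{\left(v \right)} = 576$ ($P{\left(v \right)} = \left(\left(-5\right)^{2} - 1\right)^{2} = \left(25 - 1\right)^{2} = 24^{2} = 576$)
$\left(a{\left(10,-15 \right)} + n\right) + P{\left(8 \right)} = \left(-64 + 263\right) + 576 = 199 + 576 = 775$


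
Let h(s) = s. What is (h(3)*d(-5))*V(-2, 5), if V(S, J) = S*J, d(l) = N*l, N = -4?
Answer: -600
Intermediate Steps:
d(l) = -4*l
V(S, J) = J*S
(h(3)*d(-5))*V(-2, 5) = (3*(-4*(-5)))*(5*(-2)) = (3*20)*(-10) = 60*(-10) = -600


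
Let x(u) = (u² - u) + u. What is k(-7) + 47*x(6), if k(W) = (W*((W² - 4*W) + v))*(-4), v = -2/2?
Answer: 3820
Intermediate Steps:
v = -1 (v = -2*½ = -1)
k(W) = -4*W*(-1 + W² - 4*W) (k(W) = (W*((W² - 4*W) - 1))*(-4) = (W*(-1 + W² - 4*W))*(-4) = -4*W*(-1 + W² - 4*W))
x(u) = u²
k(-7) + 47*x(6) = 4*(-7)*(1 - 1*(-7)² + 4*(-7)) + 47*6² = 4*(-7)*(1 - 1*49 - 28) + 47*36 = 4*(-7)*(1 - 49 - 28) + 1692 = 4*(-7)*(-76) + 1692 = 2128 + 1692 = 3820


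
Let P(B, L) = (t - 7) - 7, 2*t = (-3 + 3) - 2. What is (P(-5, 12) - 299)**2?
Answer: 98596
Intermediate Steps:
t = -1 (t = ((-3 + 3) - 2)/2 = (0 - 2)/2 = (1/2)*(-2) = -1)
P(B, L) = -15 (P(B, L) = (-1 - 7) - 7 = -8 - 7 = -15)
(P(-5, 12) - 299)**2 = (-15 - 299)**2 = (-314)**2 = 98596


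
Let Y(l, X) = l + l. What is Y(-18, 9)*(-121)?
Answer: 4356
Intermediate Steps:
Y(l, X) = 2*l
Y(-18, 9)*(-121) = (2*(-18))*(-121) = -36*(-121) = 4356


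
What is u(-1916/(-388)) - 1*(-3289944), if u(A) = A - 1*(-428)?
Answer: 319166563/97 ≈ 3.2904e+6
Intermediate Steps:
u(A) = 428 + A (u(A) = A + 428 = 428 + A)
u(-1916/(-388)) - 1*(-3289944) = (428 - 1916/(-388)) - 1*(-3289944) = (428 - 1916*(-1/388)) + 3289944 = (428 + 479/97) + 3289944 = 41995/97 + 3289944 = 319166563/97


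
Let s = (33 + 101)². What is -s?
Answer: -17956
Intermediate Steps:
s = 17956 (s = 134² = 17956)
-s = -1*17956 = -17956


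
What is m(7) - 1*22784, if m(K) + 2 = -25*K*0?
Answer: -22786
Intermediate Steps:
m(K) = -2 (m(K) = -2 - 25*K*0 = -2 - 25*0 = -2 + 0 = -2)
m(7) - 1*22784 = -2 - 1*22784 = -2 - 22784 = -22786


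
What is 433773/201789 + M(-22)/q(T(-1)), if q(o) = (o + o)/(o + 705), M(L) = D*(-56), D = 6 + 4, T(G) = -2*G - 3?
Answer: 4419675717/22421 ≈ 1.9712e+5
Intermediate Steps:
T(G) = -3 - 2*G
D = 10
M(L) = -560 (M(L) = 10*(-56) = -560)
q(o) = 2*o/(705 + o) (q(o) = (2*o)/(705 + o) = 2*o/(705 + o))
433773/201789 + M(-22)/q(T(-1)) = 433773/201789 - 560*(705 + (-3 - 2*(-1)))/(2*(-3 - 2*(-1))) = 433773*(1/201789) - 560*(705 + (-3 + 2))/(2*(-3 + 2)) = 48197/22421 - 560/(2*(-1)/(705 - 1)) = 48197/22421 - 560/(2*(-1)/704) = 48197/22421 - 560/(2*(-1)*(1/704)) = 48197/22421 - 560/(-1/352) = 48197/22421 - 560*(-352) = 48197/22421 + 197120 = 4419675717/22421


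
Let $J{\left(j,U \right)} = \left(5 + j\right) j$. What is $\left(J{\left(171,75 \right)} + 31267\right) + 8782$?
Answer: $70145$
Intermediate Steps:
$J{\left(j,U \right)} = j \left(5 + j\right)$
$\left(J{\left(171,75 \right)} + 31267\right) + 8782 = \left(171 \left(5 + 171\right) + 31267\right) + 8782 = \left(171 \cdot 176 + 31267\right) + 8782 = \left(30096 + 31267\right) + 8782 = 61363 + 8782 = 70145$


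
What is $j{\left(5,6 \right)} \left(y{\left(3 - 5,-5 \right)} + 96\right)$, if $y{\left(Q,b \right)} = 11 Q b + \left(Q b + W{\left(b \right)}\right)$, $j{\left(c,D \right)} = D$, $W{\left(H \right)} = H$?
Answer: $1266$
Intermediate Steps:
$y{\left(Q,b \right)} = b + 12 Q b$ ($y{\left(Q,b \right)} = 11 Q b + \left(Q b + b\right) = 11 Q b + \left(b + Q b\right) = b + 12 Q b$)
$j{\left(5,6 \right)} \left(y{\left(3 - 5,-5 \right)} + 96\right) = 6 \left(- 5 \left(1 + 12 \left(3 - 5\right)\right) + 96\right) = 6 \left(- 5 \left(1 + 12 \left(-2\right)\right) + 96\right) = 6 \left(- 5 \left(1 - 24\right) + 96\right) = 6 \left(\left(-5\right) \left(-23\right) + 96\right) = 6 \left(115 + 96\right) = 6 \cdot 211 = 1266$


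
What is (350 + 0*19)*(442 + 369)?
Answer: 283850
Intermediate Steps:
(350 + 0*19)*(442 + 369) = (350 + 0)*811 = 350*811 = 283850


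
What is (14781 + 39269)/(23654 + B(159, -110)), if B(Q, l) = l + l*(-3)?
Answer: 1175/519 ≈ 2.2640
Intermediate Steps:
B(Q, l) = -2*l (B(Q, l) = l - 3*l = -2*l)
(14781 + 39269)/(23654 + B(159, -110)) = (14781 + 39269)/(23654 - 2*(-110)) = 54050/(23654 + 220) = 54050/23874 = 54050*(1/23874) = 1175/519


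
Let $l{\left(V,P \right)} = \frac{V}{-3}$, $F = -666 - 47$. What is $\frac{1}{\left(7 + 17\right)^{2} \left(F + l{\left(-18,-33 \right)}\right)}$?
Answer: $- \frac{1}{407232} \approx -2.4556 \cdot 10^{-6}$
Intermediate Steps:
$F = -713$
$l{\left(V,P \right)} = - \frac{V}{3}$ ($l{\left(V,P \right)} = V \left(- \frac{1}{3}\right) = - \frac{V}{3}$)
$\frac{1}{\left(7 + 17\right)^{2} \left(F + l{\left(-18,-33 \right)}\right)} = \frac{1}{\left(7 + 17\right)^{2} \left(-713 - -6\right)} = \frac{1}{24^{2} \left(-713 + 6\right)} = \frac{1}{576 \left(-707\right)} = \frac{1}{-407232} = - \frac{1}{407232}$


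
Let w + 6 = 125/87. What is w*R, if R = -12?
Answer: 1588/29 ≈ 54.759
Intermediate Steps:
w = -397/87 (w = -6 + 125/87 = -397/87 ≈ -4.5632)
w*R = -397/87*(-12) = 1588/29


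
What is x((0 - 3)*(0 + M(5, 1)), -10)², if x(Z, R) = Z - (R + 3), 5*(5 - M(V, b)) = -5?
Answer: 121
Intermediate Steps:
M(V, b) = 6 (M(V, b) = 5 - ⅕*(-5) = 5 + 1 = 6)
x(Z, R) = -3 + Z - R (x(Z, R) = Z - (3 + R) = Z + (-3 - R) = -3 + Z - R)
x((0 - 3)*(0 + M(5, 1)), -10)² = (-3 + (0 - 3)*(0 + 6) - 1*(-10))² = (-3 - 3*6 + 10)² = (-3 - 18 + 10)² = (-11)² = 121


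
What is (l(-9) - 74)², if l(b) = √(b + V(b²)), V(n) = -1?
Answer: (74 - I*√10)² ≈ 5466.0 - 468.02*I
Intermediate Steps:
l(b) = √(-1 + b) (l(b) = √(b - 1) = √(-1 + b))
(l(-9) - 74)² = (√(-1 - 9) - 74)² = (√(-10) - 74)² = (I*√10 - 74)² = (-74 + I*√10)²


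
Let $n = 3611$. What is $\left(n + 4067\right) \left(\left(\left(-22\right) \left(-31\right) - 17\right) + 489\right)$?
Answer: $8860412$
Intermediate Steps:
$\left(n + 4067\right) \left(\left(\left(-22\right) \left(-31\right) - 17\right) + 489\right) = \left(3611 + 4067\right) \left(\left(\left(-22\right) \left(-31\right) - 17\right) + 489\right) = 7678 \left(\left(682 - 17\right) + 489\right) = 7678 \left(665 + 489\right) = 7678 \cdot 1154 = 8860412$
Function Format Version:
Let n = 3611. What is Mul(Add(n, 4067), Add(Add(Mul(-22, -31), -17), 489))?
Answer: 8860412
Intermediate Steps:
Mul(Add(n, 4067), Add(Add(Mul(-22, -31), -17), 489)) = Mul(Add(3611, 4067), Add(Add(Mul(-22, -31), -17), 489)) = Mul(7678, Add(Add(682, -17), 489)) = Mul(7678, Add(665, 489)) = Mul(7678, 1154) = 8860412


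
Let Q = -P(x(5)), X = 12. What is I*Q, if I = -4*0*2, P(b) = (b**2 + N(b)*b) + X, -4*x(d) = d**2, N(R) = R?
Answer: 0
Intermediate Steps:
x(d) = -d**2/4
P(b) = 12 + 2*b**2 (P(b) = (b**2 + b*b) + 12 = (b**2 + b**2) + 12 = 2*b**2 + 12 = 12 + 2*b**2)
Q = -721/8 (Q = -(12 + 2*(-1/4*5**2)**2) = -(12 + 2*(-1/4*25)**2) = -(12 + 2*(-25/4)**2) = -(12 + 2*(625/16)) = -(12 + 625/8) = -1*721/8 = -721/8 ≈ -90.125)
I = 0 (I = 0*2 = 0)
I*Q = 0*(-721/8) = 0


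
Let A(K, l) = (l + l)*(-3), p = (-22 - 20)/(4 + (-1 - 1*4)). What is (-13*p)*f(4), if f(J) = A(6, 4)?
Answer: 13104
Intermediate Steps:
p = 42 (p = -42/(4 + (-1 - 4)) = -42/(4 - 5) = -42/(-1) = -42*(-1) = 42)
A(K, l) = -6*l (A(K, l) = (2*l)*(-3) = -6*l)
f(J) = -24 (f(J) = -6*4 = -24)
(-13*p)*f(4) = -13*42*(-24) = -546*(-24) = 13104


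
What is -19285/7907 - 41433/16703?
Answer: -649728086/132070621 ≈ -4.9195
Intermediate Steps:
-19285/7907 - 41433/16703 = -649728086/132070621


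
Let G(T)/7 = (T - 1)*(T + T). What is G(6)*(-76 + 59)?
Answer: -7140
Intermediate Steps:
G(T) = 14*T*(-1 + T) (G(T) = 7*((T - 1)*(T + T)) = 7*((-1 + T)*(2*T)) = 7*(2*T*(-1 + T)) = 14*T*(-1 + T))
G(6)*(-76 + 59) = (14*6*(-1 + 6))*(-76 + 59) = (14*6*5)*(-17) = 420*(-17) = -7140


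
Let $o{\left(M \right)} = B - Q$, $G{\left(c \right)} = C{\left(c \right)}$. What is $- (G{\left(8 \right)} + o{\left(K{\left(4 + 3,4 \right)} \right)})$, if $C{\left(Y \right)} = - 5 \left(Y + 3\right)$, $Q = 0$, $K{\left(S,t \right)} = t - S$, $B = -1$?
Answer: $56$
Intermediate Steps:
$C{\left(Y \right)} = -15 - 5 Y$ ($C{\left(Y \right)} = - 5 \left(3 + Y\right) = -15 - 5 Y$)
$G{\left(c \right)} = -15 - 5 c$
$o{\left(M \right)} = -1$ ($o{\left(M \right)} = -1 - 0 = -1 + 0 = -1$)
$- (G{\left(8 \right)} + o{\left(K{\left(4 + 3,4 \right)} \right)}) = - (\left(-15 - 40\right) - 1) = - (-55 - 1) = \left(-1\right) \left(-56\right) = 56$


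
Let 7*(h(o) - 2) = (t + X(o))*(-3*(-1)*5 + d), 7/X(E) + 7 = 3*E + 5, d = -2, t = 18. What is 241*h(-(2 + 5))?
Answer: 1352733/161 ≈ 8402.1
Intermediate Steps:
X(E) = 7/(-2 + 3*E) (X(E) = 7/(-7 + (3*E + 5)) = 7/(-7 + (5 + 3*E)) = 7/(-2 + 3*E))
h(o) = 248/7 + 13/(-2 + 3*o) (h(o) = 2 + ((18 + 7/(-2 + 3*o))*(-3*(-1)*5 - 2))/7 = 2 + ((18 + 7/(-2 + 3*o))*(3*5 - 2))/7 = 2 + ((18 + 7/(-2 + 3*o))*(15 - 2))/7 = 2 + ((18 + 7/(-2 + 3*o))*13)/7 = 2 + (234 + 91/(-2 + 3*o))/7 = 2 + (234/7 + 13/(-2 + 3*o)) = 248/7 + 13/(-2 + 3*o))
241*h(-(2 + 5)) = 241*(3*(-135 + 248*(-(2 + 5)))/(7*(-2 + 3*(-(2 + 5))))) = 241*(3*(-135 + 248*(-1*7))/(7*(-2 + 3*(-1*7)))) = 241*(3*(-135 + 248*(-7))/(7*(-2 + 3*(-7)))) = 241*(3*(-135 - 1736)/(7*(-2 - 21))) = 241*((3/7)*(-1871)/(-23)) = 241*((3/7)*(-1/23)*(-1871)) = 241*(5613/161) = 1352733/161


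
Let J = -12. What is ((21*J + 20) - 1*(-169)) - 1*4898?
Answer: -4961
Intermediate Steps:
((21*J + 20) - 1*(-169)) - 1*4898 = ((21*(-12) + 20) - 1*(-169)) - 1*4898 = ((-252 + 20) + 169) - 4898 = (-232 + 169) - 4898 = -63 - 4898 = -4961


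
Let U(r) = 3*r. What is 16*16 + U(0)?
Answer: 256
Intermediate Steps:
16*16 + U(0) = 16*16 + 3*0 = 256 + 0 = 256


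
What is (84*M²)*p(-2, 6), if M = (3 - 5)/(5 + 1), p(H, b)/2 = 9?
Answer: 168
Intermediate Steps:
p(H, b) = 18 (p(H, b) = 2*9 = 18)
M = -⅓ (M = -2/6 = -2*⅙ = -⅓ ≈ -0.33333)
(84*M²)*p(-2, 6) = (84*(-⅓)²)*18 = (84*(⅑))*18 = (28/3)*18 = 168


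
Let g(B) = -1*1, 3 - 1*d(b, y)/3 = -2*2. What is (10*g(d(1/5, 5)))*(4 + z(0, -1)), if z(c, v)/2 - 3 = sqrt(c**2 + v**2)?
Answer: -120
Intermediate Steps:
z(c, v) = 6 + 2*sqrt(c**2 + v**2)
d(b, y) = 21 (d(b, y) = 9 - (-6)*2 = 9 - 3*(-4) = 9 + 12 = 21)
g(B) = -1
(10*g(d(1/5, 5)))*(4 + z(0, -1)) = (10*(-1))*(4 + (6 + 2*sqrt(0**2 + (-1)**2))) = -10*(4 + (6 + 2*sqrt(0 + 1))) = -10*(4 + (6 + 2*sqrt(1))) = -10*(4 + (6 + 2*1)) = -10*(4 + (6 + 2)) = -10*(4 + 8) = -10*12 = -120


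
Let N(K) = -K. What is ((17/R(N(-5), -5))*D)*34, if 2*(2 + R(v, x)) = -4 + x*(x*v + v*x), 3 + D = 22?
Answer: 10982/121 ≈ 90.760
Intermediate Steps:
D = 19 (D = -3 + 22 = 19)
R(v, x) = -4 + v*x² (R(v, x) = -2 + (-4 + x*(x*v + v*x))/2 = -2 + (-4 + x*(v*x + v*x))/2 = -2 + (-4 + x*(2*v*x))/2 = -2 + (-4 + 2*v*x²)/2 = -2 + (-2 + v*x²) = -4 + v*x²)
((17/R(N(-5), -5))*D)*34 = ((17/(-4 - 1*(-5)*(-5)²))*19)*34 = ((17/(-4 + 5*25))*19)*34 = ((17/(-4 + 125))*19)*34 = ((17/121)*19)*34 = (323/121)*34 = 10982/121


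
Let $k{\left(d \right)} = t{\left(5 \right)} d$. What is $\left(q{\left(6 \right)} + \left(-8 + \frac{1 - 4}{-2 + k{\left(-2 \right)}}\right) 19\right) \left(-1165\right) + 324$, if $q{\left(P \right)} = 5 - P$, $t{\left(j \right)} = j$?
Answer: $\frac{692141}{4} \approx 1.7304 \cdot 10^{5}$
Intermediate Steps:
$k{\left(d \right)} = 5 d$
$\left(q{\left(6 \right)} + \left(-8 + \frac{1 - 4}{-2 + k{\left(-2 \right)}}\right) 19\right) \left(-1165\right) + 324 = \left(\left(5 - 6\right) + \left(-8 + \frac{1 - 4}{-2 + 5 \left(-2\right)}\right) 19\right) \left(-1165\right) + 324 = \left(\left(5 - 6\right) + \left(-8 - \frac{3}{-2 - 10}\right) 19\right) \left(-1165\right) + 324 = \left(-1 + \left(-8 - \frac{3}{-12}\right) 19\right) \left(-1165\right) + 324 = \left(-1 + \left(-8 - - \frac{1}{4}\right) 19\right) \left(-1165\right) + 324 = \left(-1 + \left(-8 + \frac{1}{4}\right) 19\right) \left(-1165\right) + 324 = \left(-1 - \frac{589}{4}\right) \left(-1165\right) + 324 = \left(- \frac{593}{4}\right) \left(-1165\right) + 324 = \frac{690845}{4} + 324 = \frac{692141}{4}$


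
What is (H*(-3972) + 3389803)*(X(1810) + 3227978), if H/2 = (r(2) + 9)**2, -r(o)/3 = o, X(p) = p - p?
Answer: 10711421993246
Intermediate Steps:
X(p) = 0
r(o) = -3*o
H = 18 (H = 2*(-3*2 + 9)**2 = 2*(-6 + 9)**2 = 2*3**2 = 2*9 = 18)
(H*(-3972) + 3389803)*(X(1810) + 3227978) = (18*(-3972) + 3389803)*(0 + 3227978) = (-71496 + 3389803)*3227978 = 3318307*3227978 = 10711421993246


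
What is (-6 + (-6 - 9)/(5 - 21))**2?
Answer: 6561/256 ≈ 25.629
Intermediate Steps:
(-6 + (-6 - 9)/(5 - 21))**2 = (-6 - 15/(-16))**2 = (-6 - 15*(-1/16))**2 = (-6 + 15/16)**2 = (-81/16)**2 = 6561/256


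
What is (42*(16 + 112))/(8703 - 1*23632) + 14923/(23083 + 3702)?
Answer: 78789307/399873265 ≈ 0.19704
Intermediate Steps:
(42*(16 + 112))/(8703 - 1*23632) + 14923/(23083 + 3702) = (42*128)/(8703 - 23632) + 14923/26785 = 5376/(-14929) + 14923*(1/26785) = 5376*(-1/14929) + 14923/26785 = -5376/14929 + 14923/26785 = 78789307/399873265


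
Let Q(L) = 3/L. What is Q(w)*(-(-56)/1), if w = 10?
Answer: 84/5 ≈ 16.800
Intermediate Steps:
Q(w)*(-(-56)/1) = (3/10)*(-(-56)/1) = (3*(1/10))*(-(-56)) = 3*(-14*(-4))/10 = (3/10)*56 = 84/5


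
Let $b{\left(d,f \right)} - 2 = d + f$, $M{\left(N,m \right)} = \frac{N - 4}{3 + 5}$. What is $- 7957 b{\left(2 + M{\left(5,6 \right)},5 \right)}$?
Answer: $- \frac{580861}{8} \approx -72608.0$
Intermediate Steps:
$M{\left(N,m \right)} = - \frac{1}{2} + \frac{N}{8}$ ($M{\left(N,m \right)} = \frac{-4 + N}{8} = \left(-4 + N\right) \frac{1}{8} = - \frac{1}{2} + \frac{N}{8}$)
$b{\left(d,f \right)} = 2 + d + f$ ($b{\left(d,f \right)} = 2 + \left(d + f\right) = 2 + d + f$)
$- 7957 b{\left(2 + M{\left(5,6 \right)},5 \right)} = - 7957 \left(2 + \left(2 + \left(- \frac{1}{2} + \frac{1}{8} \cdot 5\right)\right) + 5\right) = - 7957 \left(2 + \left(2 + \left(- \frac{1}{2} + \frac{5}{8}\right)\right) + 5\right) = - 7957 \left(2 + \left(2 + \frac{1}{8}\right) + 5\right) = - 7957 \left(2 + \frac{17}{8} + 5\right) = \left(-7957\right) \frac{73}{8} = - \frac{580861}{8}$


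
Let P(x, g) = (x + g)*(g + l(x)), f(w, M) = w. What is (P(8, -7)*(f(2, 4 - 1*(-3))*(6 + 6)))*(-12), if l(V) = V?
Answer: -288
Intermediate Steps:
P(x, g) = (g + x)² (P(x, g) = (x + g)*(g + x) = (g + x)*(g + x) = (g + x)²)
(P(8, -7)*(f(2, 4 - 1*(-3))*(6 + 6)))*(-12) = (((-7)² + 8² + 2*(-7)*8)*(2*(6 + 6)))*(-12) = ((49 + 64 - 112)*(2*12))*(-12) = (1*24)*(-12) = 24*(-12) = -288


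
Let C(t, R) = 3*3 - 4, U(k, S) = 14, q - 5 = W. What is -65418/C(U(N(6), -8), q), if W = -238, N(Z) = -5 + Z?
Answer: -65418/5 ≈ -13084.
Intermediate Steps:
q = -233 (q = 5 - 238 = -233)
C(t, R) = 5 (C(t, R) = 9 - 4 = 5)
-65418/C(U(N(6), -8), q) = -65418/5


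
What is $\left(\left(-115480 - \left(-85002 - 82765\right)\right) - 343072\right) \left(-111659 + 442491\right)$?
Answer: $-96200983120$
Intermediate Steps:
$\left(\left(-115480 - \left(-85002 - 82765\right)\right) - 343072\right) \left(-111659 + 442491\right) = \left(\left(-115480 - -167767\right) - 343072\right) 330832 = \left(\left(-115480 + 167767\right) - 343072\right) 330832 = \left(52287 - 343072\right) 330832 = \left(-290785\right) 330832 = -96200983120$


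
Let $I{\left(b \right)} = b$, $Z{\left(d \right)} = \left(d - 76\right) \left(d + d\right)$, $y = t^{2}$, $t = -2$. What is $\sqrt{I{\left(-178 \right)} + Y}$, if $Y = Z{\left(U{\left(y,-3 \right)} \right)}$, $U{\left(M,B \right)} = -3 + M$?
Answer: $2 i \sqrt{82} \approx 18.111 i$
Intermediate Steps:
$y = 4$ ($y = \left(-2\right)^{2} = 4$)
$Z{\left(d \right)} = 2 d \left(-76 + d\right)$ ($Z{\left(d \right)} = \left(-76 + d\right) 2 d = 2 d \left(-76 + d\right)$)
$Y = -150$ ($Y = 2 \left(-3 + 4\right) \left(-76 + \left(-3 + 4\right)\right) = 2 \cdot 1 \left(-76 + 1\right) = 2 \cdot 1 \left(-75\right) = -150$)
$\sqrt{I{\left(-178 \right)} + Y} = \sqrt{-178 - 150} = \sqrt{-328} = 2 i \sqrt{82}$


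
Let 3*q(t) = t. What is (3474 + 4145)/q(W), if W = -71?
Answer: -22857/71 ≈ -321.93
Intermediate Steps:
q(t) = t/3
(3474 + 4145)/q(W) = (3474 + 4145)/(((⅓)*(-71))) = 7619/(-71/3) = 7619*(-3/71) = -22857/71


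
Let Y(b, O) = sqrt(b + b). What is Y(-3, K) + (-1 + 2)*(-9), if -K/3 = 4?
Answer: -9 + I*sqrt(6) ≈ -9.0 + 2.4495*I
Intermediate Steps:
K = -12 (K = -3*4 = -12)
Y(b, O) = sqrt(2)*sqrt(b) (Y(b, O) = sqrt(2*b) = sqrt(2)*sqrt(b))
Y(-3, K) + (-1 + 2)*(-9) = sqrt(2)*sqrt(-3) + (-1 + 2)*(-9) = sqrt(2)*(I*sqrt(3)) + 1*(-9) = I*sqrt(6) - 9 = -9 + I*sqrt(6)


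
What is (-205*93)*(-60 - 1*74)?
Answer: 2554710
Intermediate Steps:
(-205*93)*(-60 - 1*74) = -19065*(-60 - 74) = -19065*(-134) = 2554710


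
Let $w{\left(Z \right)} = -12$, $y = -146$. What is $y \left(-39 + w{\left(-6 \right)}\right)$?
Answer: $7446$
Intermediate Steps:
$y \left(-39 + w{\left(-6 \right)}\right) = - 146 \left(-39 - 12\right) = \left(-146\right) \left(-51\right) = 7446$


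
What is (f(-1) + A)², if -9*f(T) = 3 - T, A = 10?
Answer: 7396/81 ≈ 91.309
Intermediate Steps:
f(T) = -⅓ + T/9 (f(T) = -(3 - T)/9 = -⅓ + T/9)
(f(-1) + A)² = ((-⅓ + (⅑)*(-1)) + 10)² = ((-⅓ - ⅑) + 10)² = (-4/9 + 10)² = (86/9)² = 7396/81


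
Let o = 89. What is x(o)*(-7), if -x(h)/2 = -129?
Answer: -1806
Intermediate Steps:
x(h) = 258 (x(h) = -2*(-129) = 258)
x(o)*(-7) = 258*(-7) = -1806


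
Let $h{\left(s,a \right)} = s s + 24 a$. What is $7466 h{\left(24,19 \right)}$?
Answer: $7704912$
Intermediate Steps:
$h{\left(s,a \right)} = s^{2} + 24 a$
$7466 h{\left(24,19 \right)} = 7466 \left(24^{2} + 24 \cdot 19\right) = 7466 \left(576 + 456\right) = 7466 \cdot 1032 = 7704912$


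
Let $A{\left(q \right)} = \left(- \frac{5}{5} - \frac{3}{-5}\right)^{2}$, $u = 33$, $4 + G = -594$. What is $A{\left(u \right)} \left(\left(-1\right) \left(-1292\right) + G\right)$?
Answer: $\frac{2776}{25} \approx 111.04$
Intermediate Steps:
$G = -598$ ($G = -4 - 594 = -598$)
$A{\left(q \right)} = \frac{4}{25}$ ($A{\left(q \right)} = \left(\left(-5\right) \frac{1}{5} - - \frac{3}{5}\right)^{2} = \left(-1 + \frac{3}{5}\right)^{2} = \left(- \frac{2}{5}\right)^{2} = \frac{4}{25}$)
$A{\left(u \right)} \left(\left(-1\right) \left(-1292\right) + G\right) = \frac{4 \left(\left(-1\right) \left(-1292\right) - 598\right)}{25} = \frac{4 \left(1292 - 598\right)}{25} = \frac{4}{25} \cdot 694 = \frac{2776}{25}$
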